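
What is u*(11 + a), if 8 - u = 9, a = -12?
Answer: 1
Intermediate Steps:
u = -1 (u = 8 - 1*9 = 8 - 9 = -1)
u*(11 + a) = -(11 - 12) = -1*(-1) = 1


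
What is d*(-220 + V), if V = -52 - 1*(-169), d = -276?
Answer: 28428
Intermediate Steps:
V = 117 (V = -52 + 169 = 117)
d*(-220 + V) = -276*(-220 + 117) = -276*(-103) = 28428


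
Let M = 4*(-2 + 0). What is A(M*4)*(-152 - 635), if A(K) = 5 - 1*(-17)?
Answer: -17314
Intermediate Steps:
M = -8 (M = 4*(-2) = -8)
A(K) = 22 (A(K) = 5 + 17 = 22)
A(M*4)*(-152 - 635) = 22*(-152 - 635) = 22*(-787) = -17314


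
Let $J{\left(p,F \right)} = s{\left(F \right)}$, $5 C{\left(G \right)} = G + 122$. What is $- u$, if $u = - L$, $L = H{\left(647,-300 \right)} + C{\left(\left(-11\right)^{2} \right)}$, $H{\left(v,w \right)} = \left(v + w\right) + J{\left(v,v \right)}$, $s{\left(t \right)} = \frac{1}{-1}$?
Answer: $\frac{1973}{5} \approx 394.6$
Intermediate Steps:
$C{\left(G \right)} = \frac{122}{5} + \frac{G}{5}$ ($C{\left(G \right)} = \frac{G + 122}{5} = \frac{122 + G}{5} = \frac{122}{5} + \frac{G}{5}$)
$s{\left(t \right)} = -1$
$J{\left(p,F \right)} = -1$
$H{\left(v,w \right)} = -1 + v + w$ ($H{\left(v,w \right)} = \left(v + w\right) - 1 = -1 + v + w$)
$L = \frac{1973}{5}$ ($L = \left(-1 + 647 - 300\right) + \left(\frac{122}{5} + \frac{\left(-11\right)^{2}}{5}\right) = 346 + \left(\frac{122}{5} + \frac{1}{5} \cdot 121\right) = 346 + \left(\frac{122}{5} + \frac{121}{5}\right) = 346 + \frac{243}{5} = \frac{1973}{5} \approx 394.6$)
$u = - \frac{1973}{5}$ ($u = \left(-1\right) \frac{1973}{5} = - \frac{1973}{5} \approx -394.6$)
$- u = \left(-1\right) \left(- \frac{1973}{5}\right) = \frac{1973}{5}$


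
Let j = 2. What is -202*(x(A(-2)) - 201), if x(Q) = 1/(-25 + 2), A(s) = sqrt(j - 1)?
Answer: 934048/23 ≈ 40611.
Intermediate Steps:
A(s) = 1 (A(s) = sqrt(2 - 1) = sqrt(1) = 1)
x(Q) = -1/23 (x(Q) = 1/(-23) = -1/23)
-202*(x(A(-2)) - 201) = -202*(-1/23 - 201) = -202*(-4624/23) = 934048/23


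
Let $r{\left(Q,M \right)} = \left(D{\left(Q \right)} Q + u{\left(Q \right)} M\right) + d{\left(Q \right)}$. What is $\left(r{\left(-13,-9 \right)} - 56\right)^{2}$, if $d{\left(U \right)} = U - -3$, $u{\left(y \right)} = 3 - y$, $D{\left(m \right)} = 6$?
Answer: $82944$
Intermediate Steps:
$d{\left(U \right)} = 3 + U$ ($d{\left(U \right)} = U + 3 = 3 + U$)
$r{\left(Q,M \right)} = 3 + 7 Q + M \left(3 - Q\right)$ ($r{\left(Q,M \right)} = \left(6 Q + \left(3 - Q\right) M\right) + \left(3 + Q\right) = \left(6 Q + M \left(3 - Q\right)\right) + \left(3 + Q\right) = 3 + 7 Q + M \left(3 - Q\right)$)
$\left(r{\left(-13,-9 \right)} - 56\right)^{2} = \left(\left(3 + 7 \left(-13\right) - - 9 \left(-3 - 13\right)\right) - 56\right)^{2} = \left(\left(3 - 91 - \left(-9\right) \left(-16\right)\right) - 56\right)^{2} = \left(\left(3 - 91 - 144\right) - 56\right)^{2} = \left(-232 - 56\right)^{2} = \left(-288\right)^{2} = 82944$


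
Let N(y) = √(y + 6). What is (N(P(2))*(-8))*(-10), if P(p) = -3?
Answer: 80*√3 ≈ 138.56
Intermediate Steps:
N(y) = √(6 + y)
(N(P(2))*(-8))*(-10) = (√(6 - 3)*(-8))*(-10) = (√3*(-8))*(-10) = -8*√3*(-10) = 80*√3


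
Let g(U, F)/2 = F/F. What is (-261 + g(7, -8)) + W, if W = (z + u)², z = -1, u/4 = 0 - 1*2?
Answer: -178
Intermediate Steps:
u = -8 (u = 4*(0 - 1*2) = 4*(0 - 2) = 4*(-2) = -8)
g(U, F) = 2 (g(U, F) = 2*(F/F) = 2*1 = 2)
W = 81 (W = (-1 - 8)² = (-9)² = 81)
(-261 + g(7, -8)) + W = (-261 + 2) + 81 = -259 + 81 = -178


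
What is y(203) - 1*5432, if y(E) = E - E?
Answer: -5432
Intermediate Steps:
y(E) = 0
y(203) - 1*5432 = 0 - 1*5432 = 0 - 5432 = -5432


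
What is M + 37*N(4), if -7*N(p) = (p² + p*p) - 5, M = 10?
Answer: -929/7 ≈ -132.71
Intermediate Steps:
N(p) = 5/7 - 2*p²/7 (N(p) = -((p² + p*p) - 5)/7 = -((p² + p²) - 5)/7 = -(2*p² - 5)/7 = -(-5 + 2*p²)/7 = 5/7 - 2*p²/7)
M + 37*N(4) = 10 + 37*(5/7 - 2/7*4²) = 10 + 37*(5/7 - 2/7*16) = 10 + 37*(5/7 - 32/7) = 10 + 37*(-27/7) = 10 - 999/7 = -929/7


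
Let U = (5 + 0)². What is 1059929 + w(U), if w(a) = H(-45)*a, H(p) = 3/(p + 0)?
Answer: 3179782/3 ≈ 1.0599e+6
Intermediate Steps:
H(p) = 3/p
U = 25 (U = 5² = 25)
w(a) = -a/15 (w(a) = (3/(-45))*a = (3*(-1/45))*a = -a/15)
1059929 + w(U) = 1059929 - 1/15*25 = 1059929 - 5/3 = 3179782/3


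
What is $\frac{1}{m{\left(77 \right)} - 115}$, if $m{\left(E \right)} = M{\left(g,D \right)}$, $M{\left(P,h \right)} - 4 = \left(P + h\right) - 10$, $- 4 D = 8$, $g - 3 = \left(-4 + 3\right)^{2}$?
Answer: $- \frac{1}{119} \approx -0.0084034$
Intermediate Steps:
$g = 4$ ($g = 3 + \left(-4 + 3\right)^{2} = 3 + \left(-1\right)^{2} = 3 + 1 = 4$)
$D = -2$ ($D = \left(- \frac{1}{4}\right) 8 = -2$)
$M{\left(P,h \right)} = -6 + P + h$ ($M{\left(P,h \right)} = 4 - \left(10 - P - h\right) = 4 + \left(-10 + P + h\right) = -6 + P + h$)
$m{\left(E \right)} = -4$ ($m{\left(E \right)} = -6 + 4 - 2 = -4$)
$\frac{1}{m{\left(77 \right)} - 115} = \frac{1}{-4 - 115} = \frac{1}{-119} = - \frac{1}{119}$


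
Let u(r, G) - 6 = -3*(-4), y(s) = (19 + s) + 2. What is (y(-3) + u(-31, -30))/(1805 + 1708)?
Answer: 12/1171 ≈ 0.010248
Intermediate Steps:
y(s) = 21 + s
u(r, G) = 18 (u(r, G) = 6 - 3*(-4) = 6 + 12 = 18)
(y(-3) + u(-31, -30))/(1805 + 1708) = ((21 - 3) + 18)/(1805 + 1708) = (18 + 18)/3513 = 36*(1/3513) = 12/1171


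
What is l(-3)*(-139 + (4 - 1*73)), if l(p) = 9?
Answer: -1872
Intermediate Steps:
l(-3)*(-139 + (4 - 1*73)) = 9*(-139 + (4 - 1*73)) = 9*(-139 + (4 - 73)) = 9*(-139 - 69) = 9*(-208) = -1872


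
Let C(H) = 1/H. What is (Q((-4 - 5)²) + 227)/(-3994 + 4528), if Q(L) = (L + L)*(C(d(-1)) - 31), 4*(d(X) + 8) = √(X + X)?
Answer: -91489/10146 - 2*I*√2/1691 ≈ -9.0172 - 0.0016726*I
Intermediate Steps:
d(X) = -8 + √2*√X/4 (d(X) = -8 + √(X + X)/4 = -8 + √(2*X)/4 = -8 + (√2*√X)/4 = -8 + √2*√X/4)
Q(L) = 2*L*(-31 + 1/(-8 + I*√2/4)) (Q(L) = (L + L)*(1/(-8 + √2*√(-1)/4) - 31) = (2*L)*(1/(-8 + √2*I/4) - 31) = (2*L)*(1/(-8 + I*√2/4) - 31) = (2*L)*(-31 + 1/(-8 + I*√2/4)) = 2*L*(-31 + 1/(-8 + I*√2/4)))
(Q((-4 - 5)²) + 227)/(-3994 + 4528) = ((-31934*(-4 - 5)²/513 - 4*I*(-4 - 5)²*√2/513) + 227)/(-3994 + 4528) = ((-31934/513*(-9)² - 4/513*I*(-9)²*√2) + 227)/534 = ((-31934/513*81 - 4/513*I*81*√2) + 227)*(1/534) = ((-95802/19 - 12*I*√2/19) + 227)*(1/534) = (-91489/19 - 12*I*√2/19)*(1/534) = -91489/10146 - 2*I*√2/1691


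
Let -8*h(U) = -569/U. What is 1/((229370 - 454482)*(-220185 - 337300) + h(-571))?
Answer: 4568/573268301245191 ≈ 7.9683e-12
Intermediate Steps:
h(U) = 569/(8*U) (h(U) = -(-569)/(8*U) = 569/(8*U))
1/((229370 - 454482)*(-220185 - 337300) + h(-571)) = 1/((229370 - 454482)*(-220185 - 337300) + (569/8)/(-571)) = 1/(-225112*(-557485) + (569/8)*(-1/571)) = 1/(125496563320 - 569/4568) = 1/(573268301245191/4568) = 4568/573268301245191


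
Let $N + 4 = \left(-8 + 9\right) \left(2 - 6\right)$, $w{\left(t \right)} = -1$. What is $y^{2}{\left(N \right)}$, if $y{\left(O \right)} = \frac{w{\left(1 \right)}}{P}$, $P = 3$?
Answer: $\frac{1}{9} \approx 0.11111$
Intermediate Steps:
$N = -8$ ($N = -4 + \left(-8 + 9\right) \left(2 - 6\right) = -4 + 1 \left(-4\right) = -4 - 4 = -8$)
$y{\left(O \right)} = - \frac{1}{3}$
$y^{2}{\left(N \right)} = \left(- \frac{1}{3}\right)^{2} = \frac{1}{9}$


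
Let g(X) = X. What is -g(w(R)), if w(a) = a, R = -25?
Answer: 25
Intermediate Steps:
-g(w(R)) = -1*(-25) = 25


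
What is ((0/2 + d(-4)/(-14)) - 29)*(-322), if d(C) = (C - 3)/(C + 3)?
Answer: 9499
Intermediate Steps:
d(C) = (-3 + C)/(3 + C)
((0/2 + d(-4)/(-14)) - 29)*(-322) = ((0/2 + ((-3 - 4)/(3 - 4))/(-14)) - 29)*(-322) = ((0*(1/2) + (-7/(-1))*(-1/14)) - 29)*(-322) = ((0 - 1*(-7)*(-1/14)) - 29)*(-322) = ((0 + 7*(-1/14)) - 29)*(-322) = ((0 - 1/2) - 29)*(-322) = (-1/2 - 29)*(-322) = -59/2*(-322) = 9499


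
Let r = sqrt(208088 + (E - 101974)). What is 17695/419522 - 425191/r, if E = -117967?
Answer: 17695/419522 + 425191*I*sqrt(1317)/3951 ≈ 0.042179 + 3905.4*I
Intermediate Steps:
r = 3*I*sqrt(1317) (r = sqrt(208088 + (-117967 - 101974)) = sqrt(208088 - 219941) = sqrt(-11853) = 3*I*sqrt(1317) ≈ 108.87*I)
17695/419522 - 425191/r = 17695/419522 - 425191*(-I*sqrt(1317)/3951) = 17695*(1/419522) - (-425191)*I*sqrt(1317)/3951 = 17695/419522 + 425191*I*sqrt(1317)/3951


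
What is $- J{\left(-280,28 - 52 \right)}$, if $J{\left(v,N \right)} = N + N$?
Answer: $48$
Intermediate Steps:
$J{\left(v,N \right)} = 2 N$
$- J{\left(-280,28 - 52 \right)} = - 2 \left(28 - 52\right) = - 2 \left(-24\right) = \left(-1\right) \left(-48\right) = 48$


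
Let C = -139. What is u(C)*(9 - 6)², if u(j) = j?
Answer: -1251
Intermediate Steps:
u(C)*(9 - 6)² = -139*(9 - 6)² = -139*3² = -139*9 = -1251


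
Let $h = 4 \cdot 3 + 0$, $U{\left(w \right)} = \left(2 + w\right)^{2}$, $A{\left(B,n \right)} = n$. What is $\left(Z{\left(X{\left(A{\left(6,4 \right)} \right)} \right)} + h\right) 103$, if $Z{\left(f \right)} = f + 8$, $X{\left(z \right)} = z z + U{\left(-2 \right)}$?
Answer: $3708$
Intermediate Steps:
$X{\left(z \right)} = z^{2}$ ($X{\left(z \right)} = z z + \left(2 - 2\right)^{2} = z^{2} + 0^{2} = z^{2} + 0 = z^{2}$)
$h = 12$ ($h = 12 + 0 = 12$)
$Z{\left(f \right)} = 8 + f$
$\left(Z{\left(X{\left(A{\left(6,4 \right)} \right)} \right)} + h\right) 103 = \left(\left(8 + 4^{2}\right) + 12\right) 103 = \left(\left(8 + 16\right) + 12\right) 103 = \left(24 + 12\right) 103 = 36 \cdot 103 = 3708$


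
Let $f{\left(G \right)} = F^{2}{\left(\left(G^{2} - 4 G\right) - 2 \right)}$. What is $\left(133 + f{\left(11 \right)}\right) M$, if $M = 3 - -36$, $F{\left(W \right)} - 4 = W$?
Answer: $248586$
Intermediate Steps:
$F{\left(W \right)} = 4 + W$
$M = 39$ ($M = 3 + 36 = 39$)
$f{\left(G \right)} = \left(2 + G^{2} - 4 G\right)^{2}$ ($f{\left(G \right)} = \left(4 - \left(2 - G^{2} + 4 G\right)\right)^{2} = \left(2 + G^{2} - 4 G\right)^{2}$)
$\left(133 + f{\left(11 \right)}\right) M = \left(133 + \left(2 + 11^{2} - 44\right)^{2}\right) 39 = \left(133 + \left(2 + 121 - 44\right)^{2}\right) 39 = \left(133 + 79^{2}\right) 39 = \left(133 + 6241\right) 39 = 6374 \cdot 39 = 248586$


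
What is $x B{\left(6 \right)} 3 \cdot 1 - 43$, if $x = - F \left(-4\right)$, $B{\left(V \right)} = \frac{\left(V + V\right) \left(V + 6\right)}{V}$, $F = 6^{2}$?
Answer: $10325$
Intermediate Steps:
$F = 36$
$B{\left(V \right)} = 12 + 2 V$ ($B{\left(V \right)} = \frac{2 V \left(6 + V\right)}{V} = 12 + 2 V$)
$x = 144$ ($x = \left(-1\right) 36 \left(-4\right) = \left(-36\right) \left(-4\right) = 144$)
$x B{\left(6 \right)} 3 \cdot 1 - 43 = 144 \left(12 + 2 \cdot 6\right) 3 \cdot 1 - 43 = 144 \left(12 + 12\right) 3 \cdot 1 - 43 = 144 \cdot 24 \cdot 3 \cdot 1 - 43 = 144 \cdot 72 \cdot 1 - 43 = 144 \cdot 72 - 43 = 10368 - 43 = 10325$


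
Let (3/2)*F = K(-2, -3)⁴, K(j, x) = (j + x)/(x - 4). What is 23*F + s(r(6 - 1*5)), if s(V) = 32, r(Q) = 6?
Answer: 259246/7203 ≈ 35.991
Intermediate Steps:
K(j, x) = (j + x)/(-4 + x)
F = 1250/7203 (F = 2*((-2 - 3)/(-4 - 3))⁴/3 = 2*(-5/(-7))⁴/3 = 2*(-⅐*(-5))⁴/3 = 2*(5/7)⁴/3 = (⅔)*(625/2401) = 1250/7203 ≈ 0.17354)
23*F + s(r(6 - 1*5)) = 23*(1250/7203) + 32 = 28750/7203 + 32 = 259246/7203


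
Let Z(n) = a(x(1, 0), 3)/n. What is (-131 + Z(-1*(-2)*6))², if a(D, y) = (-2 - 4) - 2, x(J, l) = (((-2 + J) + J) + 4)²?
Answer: 156025/9 ≈ 17336.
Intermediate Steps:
x(J, l) = (2 + 2*J)² (x(J, l) = ((-2 + 2*J) + 4)² = (2 + 2*J)²)
a(D, y) = -8 (a(D, y) = -6 - 2 = -8)
Z(n) = -8/n
(-131 + Z(-1*(-2)*6))² = (-131 - 8/(-1*(-2)*6))² = (-131 - 8/(2*6))² = (-131 - 8/12)² = (-131 - 8*1/12)² = (-131 - ⅔)² = (-395/3)² = 156025/9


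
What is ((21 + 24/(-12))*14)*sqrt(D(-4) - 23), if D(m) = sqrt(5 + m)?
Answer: 266*I*sqrt(22) ≈ 1247.7*I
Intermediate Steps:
((21 + 24/(-12))*14)*sqrt(D(-4) - 23) = ((21 + 24/(-12))*14)*sqrt(sqrt(5 - 4) - 23) = ((21 + 24*(-1/12))*14)*sqrt(sqrt(1) - 23) = ((21 - 2)*14)*sqrt(1 - 23) = (19*14)*sqrt(-22) = 266*(I*sqrt(22)) = 266*I*sqrt(22)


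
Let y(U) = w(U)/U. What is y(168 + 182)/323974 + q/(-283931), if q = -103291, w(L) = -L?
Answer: 33463314503/91986261794 ≈ 0.36379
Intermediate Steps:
y(U) = -1 (y(U) = (-U)/U = -1)
y(168 + 182)/323974 + q/(-283931) = -1/323974 - 103291/(-283931) = -1*1/323974 - 103291*(-1/283931) = -1/323974 + 103291/283931 = 33463314503/91986261794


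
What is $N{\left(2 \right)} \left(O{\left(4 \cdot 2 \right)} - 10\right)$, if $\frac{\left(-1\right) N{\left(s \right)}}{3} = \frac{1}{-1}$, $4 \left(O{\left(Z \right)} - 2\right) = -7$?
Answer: $- \frac{117}{4} \approx -29.25$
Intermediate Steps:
$O{\left(Z \right)} = \frac{1}{4}$ ($O{\left(Z \right)} = 2 + \frac{1}{4} \left(-7\right) = 2 - \frac{7}{4} = \frac{1}{4}$)
$N{\left(s \right)} = 3$ ($N{\left(s \right)} = - \frac{3}{-1} = \left(-3\right) \left(-1\right) = 3$)
$N{\left(2 \right)} \left(O{\left(4 \cdot 2 \right)} - 10\right) = 3 \left(\frac{1}{4} - 10\right) = 3 \left(- \frac{39}{4}\right) = - \frac{117}{4}$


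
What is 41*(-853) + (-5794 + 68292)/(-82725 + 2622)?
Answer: -2801504717/80103 ≈ -34974.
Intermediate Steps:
41*(-853) + (-5794 + 68292)/(-82725 + 2622) = -34973 + 62498/(-80103) = -34973 + 62498*(-1/80103) = -34973 - 62498/80103 = -2801504717/80103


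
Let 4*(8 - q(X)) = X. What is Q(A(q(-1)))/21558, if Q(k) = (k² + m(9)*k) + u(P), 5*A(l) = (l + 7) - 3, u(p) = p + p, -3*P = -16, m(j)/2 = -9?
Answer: -32917/25869600 ≈ -0.0012724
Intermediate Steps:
m(j) = -18 (m(j) = 2*(-9) = -18)
q(X) = 8 - X/4
P = 16/3 (P = -⅓*(-16) = 16/3 ≈ 5.3333)
u(p) = 2*p
A(l) = ⅘ + l/5 (A(l) = ((l + 7) - 3)/5 = ((7 + l) - 3)/5 = (4 + l)/5 = ⅘ + l/5)
Q(k) = 32/3 + k² - 18*k (Q(k) = (k² - 18*k) + 2*(16/3) = (k² - 18*k) + 32/3 = 32/3 + k² - 18*k)
Q(A(q(-1)))/21558 = (32/3 + (⅘ + (8 - ¼*(-1))/5)² - 18*(⅘ + (8 - ¼*(-1))/5))/21558 = (32/3 + (⅘ + (8 + ¼)/5)² - 18*(⅘ + (8 + ¼)/5))*(1/21558) = (32/3 + (⅘ + (⅕)*(33/4))² - 18*(⅘ + (⅕)*(33/4)))*(1/21558) = (32/3 + (⅘ + 33/20)² - 18*(⅘ + 33/20))*(1/21558) = (32/3 + (49/20)² - 18*49/20)*(1/21558) = (32/3 + 2401/400 - 441/10)*(1/21558) = -32917/1200*1/21558 = -32917/25869600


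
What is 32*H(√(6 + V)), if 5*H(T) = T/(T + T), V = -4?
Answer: 16/5 ≈ 3.2000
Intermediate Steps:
H(T) = ⅒ (H(T) = (T/(T + T))/5 = (T/((2*T)))/5 = ((1/(2*T))*T)/5 = (⅕)*(½) = ⅒)
32*H(√(6 + V)) = 32*(⅒) = 16/5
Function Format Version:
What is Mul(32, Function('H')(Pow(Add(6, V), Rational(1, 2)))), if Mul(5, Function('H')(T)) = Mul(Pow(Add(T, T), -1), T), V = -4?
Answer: Rational(16, 5) ≈ 3.2000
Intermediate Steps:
Function('H')(T) = Rational(1, 10) (Function('H')(T) = Mul(Rational(1, 5), Mul(Pow(Add(T, T), -1), T)) = Mul(Rational(1, 5), Mul(Pow(Mul(2, T), -1), T)) = Mul(Rational(1, 5), Mul(Mul(Rational(1, 2), Pow(T, -1)), T)) = Mul(Rational(1, 5), Rational(1, 2)) = Rational(1, 10))
Mul(32, Function('H')(Pow(Add(6, V), Rational(1, 2)))) = Mul(32, Rational(1, 10)) = Rational(16, 5)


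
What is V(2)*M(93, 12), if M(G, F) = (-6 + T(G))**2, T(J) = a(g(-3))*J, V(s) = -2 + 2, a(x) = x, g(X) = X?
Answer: 0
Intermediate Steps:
V(s) = 0
T(J) = -3*J
M(G, F) = (-6 - 3*G)**2
V(2)*M(93, 12) = 0*(9*(2 + 93)**2) = 0*(9*95**2) = 0*(9*9025) = 0*81225 = 0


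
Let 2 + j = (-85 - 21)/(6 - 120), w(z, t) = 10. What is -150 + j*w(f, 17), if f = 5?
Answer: -9160/57 ≈ -160.70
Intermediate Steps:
j = -61/57 (j = -2 + (-85 - 21)/(6 - 120) = -2 - 106/(-114) = -2 - 106*(-1/114) = -2 + 53/57 = -61/57 ≈ -1.0702)
-150 + j*w(f, 17) = -150 - 61/57*10 = -150 - 610/57 = -9160/57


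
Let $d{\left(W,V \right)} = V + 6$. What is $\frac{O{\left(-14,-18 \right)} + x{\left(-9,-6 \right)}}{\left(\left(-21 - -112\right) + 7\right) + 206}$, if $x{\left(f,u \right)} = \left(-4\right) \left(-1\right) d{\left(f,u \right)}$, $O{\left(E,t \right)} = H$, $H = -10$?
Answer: $- \frac{5}{152} \approx -0.032895$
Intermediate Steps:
$d{\left(W,V \right)} = 6 + V$
$O{\left(E,t \right)} = -10$
$x{\left(f,u \right)} = 24 + 4 u$ ($x{\left(f,u \right)} = \left(-4\right) \left(-1\right) \left(6 + u\right) = 4 \left(6 + u\right) = 24 + 4 u$)
$\frac{O{\left(-14,-18 \right)} + x{\left(-9,-6 \right)}}{\left(\left(-21 - -112\right) + 7\right) + 206} = \frac{-10 + \left(24 + 4 \left(-6\right)\right)}{\left(\left(-21 - -112\right) + 7\right) + 206} = \frac{-10 + \left(24 - 24\right)}{\left(\left(-21 + 112\right) + 7\right) + 206} = \frac{-10 + 0}{\left(91 + 7\right) + 206} = - \frac{10}{98 + 206} = - \frac{10}{304} = \left(-10\right) \frac{1}{304} = - \frac{5}{152}$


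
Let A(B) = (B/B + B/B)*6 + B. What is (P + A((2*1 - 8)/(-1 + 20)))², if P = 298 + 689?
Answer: 360050625/361 ≈ 9.9737e+5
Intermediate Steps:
P = 987
A(B) = 12 + B (A(B) = (1 + 1)*6 + B = 2*6 + B = 12 + B)
(P + A((2*1 - 8)/(-1 + 20)))² = (987 + (12 + (2*1 - 8)/(-1 + 20)))² = (987 + (12 + (2 - 8)/19))² = (987 + (12 - 6*1/19))² = (987 + (12 - 6/19))² = (987 + 222/19)² = (18975/19)² = 360050625/361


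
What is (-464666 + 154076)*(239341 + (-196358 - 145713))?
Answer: 31906910700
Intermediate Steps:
(-464666 + 154076)*(239341 + (-196358 - 145713)) = -310590*(239341 - 342071) = -310590*(-102730) = 31906910700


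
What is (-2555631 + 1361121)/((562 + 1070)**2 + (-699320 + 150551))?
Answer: -79634/140977 ≈ -0.56487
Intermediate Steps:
(-2555631 + 1361121)/((562 + 1070)**2 + (-699320 + 150551)) = -1194510/(1632**2 - 548769) = -1194510/(2663424 - 548769) = -1194510/2114655 = -1194510*1/2114655 = -79634/140977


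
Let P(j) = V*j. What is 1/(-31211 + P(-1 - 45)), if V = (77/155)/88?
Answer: -620/19350981 ≈ -3.2040e-5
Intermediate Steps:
V = 7/1240 (V = (77*(1/155))*(1/88) = (77/155)*(1/88) = 7/1240 ≈ 0.0056452)
P(j) = 7*j/1240
1/(-31211 + P(-1 - 45)) = 1/(-31211 + 7*(-1 - 45)/1240) = 1/(-31211 + (7/1240)*(-46)) = 1/(-31211 - 161/620) = 1/(-19350981/620) = -620/19350981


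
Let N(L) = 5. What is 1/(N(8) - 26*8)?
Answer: -1/203 ≈ -0.0049261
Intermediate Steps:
1/(N(8) - 26*8) = 1/(5 - 26*8) = 1/(5 - 208) = 1/(-203) = -1/203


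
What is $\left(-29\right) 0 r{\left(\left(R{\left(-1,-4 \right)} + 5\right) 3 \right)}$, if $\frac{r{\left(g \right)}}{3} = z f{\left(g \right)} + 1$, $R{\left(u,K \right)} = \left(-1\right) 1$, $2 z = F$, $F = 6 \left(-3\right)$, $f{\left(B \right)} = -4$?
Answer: $0$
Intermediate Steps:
$F = -18$
$z = -9$ ($z = \frac{1}{2} \left(-18\right) = -9$)
$R{\left(u,K \right)} = -1$
$r{\left(g \right)} = 111$ ($r{\left(g \right)} = 3 \left(\left(-9\right) \left(-4\right) + 1\right) = 3 \left(36 + 1\right) = 3 \cdot 37 = 111$)
$\left(-29\right) 0 r{\left(\left(R{\left(-1,-4 \right)} + 5\right) 3 \right)} = \left(-29\right) 0 \cdot 111 = 0 \cdot 111 = 0$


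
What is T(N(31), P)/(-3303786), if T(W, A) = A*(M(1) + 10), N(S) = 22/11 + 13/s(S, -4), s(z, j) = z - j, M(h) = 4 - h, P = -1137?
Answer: 4927/1101262 ≈ 0.0044740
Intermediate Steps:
N(S) = 2 + 13/(4 + S) (N(S) = 22/11 + 13/(S - 1*(-4)) = 22*(1/11) + 13/(S + 4) = 2 + 13/(4 + S))
T(W, A) = 13*A (T(W, A) = A*((4 - 1*1) + 10) = A*((4 - 1) + 10) = A*(3 + 10) = A*13 = 13*A)
T(N(31), P)/(-3303786) = (13*(-1137))/(-3303786) = -14781*(-1/3303786) = 4927/1101262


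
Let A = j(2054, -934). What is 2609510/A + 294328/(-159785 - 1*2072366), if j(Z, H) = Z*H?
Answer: -3194734893509/2141119417918 ≈ -1.4921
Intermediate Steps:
j(Z, H) = H*Z
A = -1918436 (A = -934*2054 = -1918436)
2609510/A + 294328/(-159785 - 1*2072366) = 2609510/(-1918436) + 294328/(-159785 - 1*2072366) = 2609510*(-1/1918436) + 294328/(-159785 - 2072366) = -1304755/959218 + 294328/(-2232151) = -1304755/959218 + 294328*(-1/2232151) = -1304755/959218 - 294328/2232151 = -3194734893509/2141119417918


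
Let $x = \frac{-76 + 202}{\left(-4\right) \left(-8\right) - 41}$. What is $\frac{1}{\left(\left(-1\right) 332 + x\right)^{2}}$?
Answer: $\frac{1}{119716} \approx 8.3531 \cdot 10^{-6}$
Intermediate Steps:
$x = -14$ ($x = \frac{126}{32 - 41} = \frac{126}{-9} = 126 \left(- \frac{1}{9}\right) = -14$)
$\frac{1}{\left(\left(-1\right) 332 + x\right)^{2}} = \frac{1}{\left(\left(-1\right) 332 - 14\right)^{2}} = \frac{1}{\left(-332 - 14\right)^{2}} = \frac{1}{\left(-346\right)^{2}} = \frac{1}{119716}$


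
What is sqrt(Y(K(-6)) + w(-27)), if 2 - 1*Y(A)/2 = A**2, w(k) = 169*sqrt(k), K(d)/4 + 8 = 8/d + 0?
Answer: sqrt(-25052 + 4563*I*sqrt(3))/3 ≈ 8.2229 + 53.396*I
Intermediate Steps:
K(d) = -32 + 32/d (K(d) = -32 + 4*(8/d + 0) = -32 + 4*(8/d) = -32 + 32/d)
Y(A) = 4 - 2*A**2
sqrt(Y(K(-6)) + w(-27)) = sqrt((4 - 2*(-32 + 32/(-6))**2) + 169*sqrt(-27)) = sqrt((4 - 2*(-32 + 32*(-1/6))**2) + 169*(3*I*sqrt(3))) = sqrt((4 - 2*(-32 - 16/3)**2) + 507*I*sqrt(3)) = sqrt((4 - 2*(-112/3)**2) + 507*I*sqrt(3)) = sqrt((4 - 2*12544/9) + 507*I*sqrt(3)) = sqrt((4 - 25088/9) + 507*I*sqrt(3)) = sqrt(-25052/9 + 507*I*sqrt(3))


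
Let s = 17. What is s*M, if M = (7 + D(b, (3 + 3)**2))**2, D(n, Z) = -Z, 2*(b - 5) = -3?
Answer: 14297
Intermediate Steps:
b = 7/2 (b = 5 + (1/2)*(-3) = 5 - 3/2 = 7/2 ≈ 3.5000)
M = 841 (M = (7 - (3 + 3)**2)**2 = (7 - 1*6**2)**2 = (7 - 1*36)**2 = (7 - 36)**2 = (-29)**2 = 841)
s*M = 17*841 = 14297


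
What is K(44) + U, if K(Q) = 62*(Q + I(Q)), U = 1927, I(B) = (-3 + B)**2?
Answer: 108877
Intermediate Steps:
K(Q) = 62*Q + 62*(-3 + Q)**2 (K(Q) = 62*(Q + (-3 + Q)**2) = 62*Q + 62*(-3 + Q)**2)
K(44) + U = (62*44 + 62*(-3 + 44)**2) + 1927 = (2728 + 62*41**2) + 1927 = (2728 + 62*1681) + 1927 = (2728 + 104222) + 1927 = 106950 + 1927 = 108877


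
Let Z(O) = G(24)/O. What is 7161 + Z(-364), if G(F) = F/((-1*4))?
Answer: 1303305/182 ≈ 7161.0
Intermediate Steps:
G(F) = -F/4 (G(F) = F/(-4) = F*(-¼) = -F/4)
Z(O) = -6/O (Z(O) = (-¼*24)/O = -6/O)
7161 + Z(-364) = 7161 - 6/(-364) = 7161 - 6*(-1/364) = 7161 + 3/182 = 1303305/182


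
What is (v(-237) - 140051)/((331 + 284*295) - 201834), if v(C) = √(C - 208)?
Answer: 140051/117723 - I*√445/117723 ≈ 1.1897 - 0.00017919*I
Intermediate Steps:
v(C) = √(-208 + C)
(v(-237) - 140051)/((331 + 284*295) - 201834) = (√(-208 - 237) - 140051)/((331 + 284*295) - 201834) = (√(-445) - 140051)/((331 + 83780) - 201834) = (I*√445 - 140051)/(84111 - 201834) = (-140051 + I*√445)/(-117723) = (-140051 + I*√445)*(-1/117723) = 140051/117723 - I*√445/117723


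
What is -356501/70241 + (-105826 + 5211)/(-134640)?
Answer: -8186399285/1891449648 ≈ -4.3281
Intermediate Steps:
-356501/70241 + (-105826 + 5211)/(-134640) = -356501*1/70241 - 100615*(-1/134640) = -356501/70241 + 20123/26928 = -8186399285/1891449648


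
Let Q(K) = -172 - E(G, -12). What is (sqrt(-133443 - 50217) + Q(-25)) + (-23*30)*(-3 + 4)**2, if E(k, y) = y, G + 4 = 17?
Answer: -850 + 2*I*sqrt(45915) ≈ -850.0 + 428.56*I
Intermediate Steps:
G = 13 (G = -4 + 17 = 13)
Q(K) = -160 (Q(K) = -172 - 1*(-12) = -172 + 12 = -160)
(sqrt(-133443 - 50217) + Q(-25)) + (-23*30)*(-3 + 4)**2 = (sqrt(-133443 - 50217) - 160) + (-23*30)*(-3 + 4)**2 = (sqrt(-183660) - 160) - 690*1**2 = (2*I*sqrt(45915) - 160) - 690*1 = (-160 + 2*I*sqrt(45915)) - 690 = -850 + 2*I*sqrt(45915)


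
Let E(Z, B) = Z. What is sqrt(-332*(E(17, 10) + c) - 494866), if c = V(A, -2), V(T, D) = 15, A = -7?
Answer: I*sqrt(505490) ≈ 710.98*I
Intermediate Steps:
c = 15
sqrt(-332*(E(17, 10) + c) - 494866) = sqrt(-332*(17 + 15) - 494866) = sqrt(-332*32 - 494866) = sqrt(-10624 - 494866) = sqrt(-505490) = I*sqrt(505490)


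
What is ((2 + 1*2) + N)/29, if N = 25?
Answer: 1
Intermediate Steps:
((2 + 1*2) + N)/29 = ((2 + 1*2) + 25)/29 = ((2 + 2) + 25)/29 = (4 + 25)/29 = (1/29)*29 = 1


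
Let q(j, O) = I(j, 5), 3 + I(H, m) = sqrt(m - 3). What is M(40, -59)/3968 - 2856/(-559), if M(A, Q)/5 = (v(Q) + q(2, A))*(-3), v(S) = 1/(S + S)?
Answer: 1340224419/261737216 - 15*sqrt(2)/3968 ≈ 5.1152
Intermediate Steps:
I(H, m) = -3 + sqrt(-3 + m) (I(H, m) = -3 + sqrt(m - 3) = -3 + sqrt(-3 + m))
q(j, O) = -3 + sqrt(2) (q(j, O) = -3 + sqrt(-3 + 5) = -3 + sqrt(2))
v(S) = 1/(2*S)
M(A, Q) = 45 - 15*sqrt(2) - 15/(2*Q) (M(A, Q) = 5*((1/(2*Q) + (-3 + sqrt(2)))*(-3)) = 5*((-3 + sqrt(2) + 1/(2*Q))*(-3)) = 5*(9 - 3*sqrt(2) - 3/(2*Q)) = 45 - 15*sqrt(2) - 15/(2*Q))
M(40, -59)/3968 - 2856/(-559) = (45 - 15*sqrt(2) - 15/2/(-59))/3968 - 2856/(-559) = (45 - 15*sqrt(2) - 15/2*(-1/59))*(1/3968) - 2856*(-1/559) = (45 - 15*sqrt(2) + 15/118)*(1/3968) + 2856/559 = (5325/118 - 15*sqrt(2))*(1/3968) + 2856/559 = (5325/468224 - 15*sqrt(2)/3968) + 2856/559 = 1340224419/261737216 - 15*sqrt(2)/3968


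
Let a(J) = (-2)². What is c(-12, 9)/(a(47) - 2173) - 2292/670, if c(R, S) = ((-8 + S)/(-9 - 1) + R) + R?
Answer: -20561/6030 ≈ -3.4098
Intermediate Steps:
c(R, S) = ⅘ + 2*R - S/10 (c(R, S) = ((-8 + S)/(-10) + R) + R = ((-8 + S)*(-⅒) + R) + R = ((⅘ - S/10) + R) + R = (⅘ + R - S/10) + R = ⅘ + 2*R - S/10)
a(J) = 4
c(-12, 9)/(a(47) - 2173) - 2292/670 = (⅘ + 2*(-12) - ⅒*9)/(4 - 2173) - 2292/670 = (⅘ - 24 - 9/10)/(-2169) - 2292*1/670 = -241/10*(-1/2169) - 1146/335 = 1/90 - 1146/335 = -20561/6030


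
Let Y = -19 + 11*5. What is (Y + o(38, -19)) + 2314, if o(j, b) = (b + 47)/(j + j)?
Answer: 44657/19 ≈ 2350.4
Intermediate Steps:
Y = 36 (Y = -19 + 55 = 36)
o(j, b) = (47 + b)/(2*j) (o(j, b) = (47 + b)/((2*j)) = (47 + b)*(1/(2*j)) = (47 + b)/(2*j))
(Y + o(38, -19)) + 2314 = (36 + (½)*(47 - 19)/38) + 2314 = (36 + (½)*(1/38)*28) + 2314 = (36 + 7/19) + 2314 = 691/19 + 2314 = 44657/19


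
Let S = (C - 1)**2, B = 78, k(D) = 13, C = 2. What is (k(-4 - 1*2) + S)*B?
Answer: 1092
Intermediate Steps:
S = 1 (S = (2 - 1)**2 = 1**2 = 1)
(k(-4 - 1*2) + S)*B = (13 + 1)*78 = 14*78 = 1092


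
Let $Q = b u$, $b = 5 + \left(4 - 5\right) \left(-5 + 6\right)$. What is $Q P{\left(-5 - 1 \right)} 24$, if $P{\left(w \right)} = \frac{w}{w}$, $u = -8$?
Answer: $-768$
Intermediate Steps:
$b = 4$ ($b = 5 - 1 = 4$)
$P{\left(w \right)} = 1$
$Q = -32$ ($Q = 4 \left(-8\right) = -32$)
$Q P{\left(-5 - 1 \right)} 24 = \left(-32\right) 1 \cdot 24 = \left(-32\right) 24 = -768$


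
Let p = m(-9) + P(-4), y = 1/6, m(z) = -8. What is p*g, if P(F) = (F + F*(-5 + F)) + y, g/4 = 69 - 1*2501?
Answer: -705280/3 ≈ -2.3509e+5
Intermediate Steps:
y = 1/6 ≈ 0.16667
g = -9728 (g = 4*(69 - 1*2501) = 4*(69 - 2501) = 4*(-2432) = -9728)
P(F) = 1/6 + F + F*(-5 + F) (P(F) = (F + F*(-5 + F)) + 1/6 = 1/6 + F + F*(-5 + F))
p = 145/6 (p = -8 + (1/6 + (-4)**2 - 4*(-4)) = -8 + (1/6 + 16 + 16) = -8 + 193/6 = 145/6 ≈ 24.167)
p*g = (145/6)*(-9728) = -705280/3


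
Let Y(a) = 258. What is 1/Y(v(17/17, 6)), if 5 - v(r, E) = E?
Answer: 1/258 ≈ 0.0038760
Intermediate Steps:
v(r, E) = 5 - E
1/Y(v(17/17, 6)) = 1/258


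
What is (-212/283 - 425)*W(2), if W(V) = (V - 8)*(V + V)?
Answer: 2891688/283 ≈ 10218.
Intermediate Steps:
W(V) = 2*V*(-8 + V) (W(V) = (-8 + V)*(2*V) = 2*V*(-8 + V))
(-212/283 - 425)*W(2) = (-212/283 - 425)*(2*2*(-8 + 2)) = (-212*1/283 - 425)*(2*2*(-6)) = (-212/283 - 425)*(-24) = -120487/283*(-24) = 2891688/283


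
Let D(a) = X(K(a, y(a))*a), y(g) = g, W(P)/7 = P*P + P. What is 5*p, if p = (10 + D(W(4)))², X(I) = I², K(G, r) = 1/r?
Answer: 605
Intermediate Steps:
W(P) = 7*P + 7*P² (W(P) = 7*(P*P + P) = 7*(P² + P) = 7*(P + P²) = 7*P + 7*P²)
D(a) = 1 (D(a) = (a/a)² = 1² = 1)
p = 121 (p = (10 + 1)² = 11² = 121)
5*p = 5*121 = 605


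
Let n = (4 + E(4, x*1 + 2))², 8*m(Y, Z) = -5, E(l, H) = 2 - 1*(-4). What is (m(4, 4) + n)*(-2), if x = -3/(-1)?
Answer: -795/4 ≈ -198.75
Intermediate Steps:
x = 3 (x = -3*(-1) = 3)
E(l, H) = 6 (E(l, H) = 2 + 4 = 6)
m(Y, Z) = -5/8 (m(Y, Z) = (⅛)*(-5) = -5/8)
n = 100 (n = (4 + 6)² = 10² = 100)
(m(4, 4) + n)*(-2) = (-5/8 + 100)*(-2) = (795/8)*(-2) = -795/4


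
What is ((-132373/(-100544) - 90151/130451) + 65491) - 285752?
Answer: -2888949464686705/13116065344 ≈ -2.2026e+5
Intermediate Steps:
((-132373/(-100544) - 90151/130451) + 65491) - 285752 = ((-132373*(-1/100544) - 90151*1/130451) + 65491) - 285752 = ((132373/100544 - 90151/130451) + 65491) - 285752 = (8204048079/13116065344 + 65491) - 285752 = 858992439491983/13116065344 - 285752 = -2888949464686705/13116065344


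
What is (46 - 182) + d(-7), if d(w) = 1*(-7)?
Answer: -143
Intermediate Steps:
d(w) = -7
(46 - 182) + d(-7) = (46 - 182) - 7 = -136 - 7 = -143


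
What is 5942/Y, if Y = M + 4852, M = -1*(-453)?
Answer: 5942/5305 ≈ 1.1201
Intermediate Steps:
M = 453
Y = 5305 (Y = 453 + 4852 = 5305)
5942/Y = 5942/5305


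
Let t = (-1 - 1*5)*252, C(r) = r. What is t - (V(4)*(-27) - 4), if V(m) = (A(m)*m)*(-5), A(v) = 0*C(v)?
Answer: -1508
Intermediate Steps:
A(v) = 0 (A(v) = 0*v = 0)
V(m) = 0 (V(m) = (0*m)*(-5) = 0*(-5) = 0)
t = -1512 (t = (-1 - 5)*252 = -6*252 = -1512)
t - (V(4)*(-27) - 4) = -1512 - (0*(-27) - 4) = -1512 - (0 - 4) = -1512 - 1*(-4) = -1512 + 4 = -1508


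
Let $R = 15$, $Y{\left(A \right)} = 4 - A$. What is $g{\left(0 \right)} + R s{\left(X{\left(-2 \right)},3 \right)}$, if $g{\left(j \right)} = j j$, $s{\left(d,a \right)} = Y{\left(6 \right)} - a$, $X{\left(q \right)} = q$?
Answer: $-75$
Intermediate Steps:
$s{\left(d,a \right)} = -2 - a$ ($s{\left(d,a \right)} = \left(4 - 6\right) - a = -2 - a$)
$g{\left(j \right)} = j^{2}$
$g{\left(0 \right)} + R s{\left(X{\left(-2 \right)},3 \right)} = 0^{2} + 15 \left(-2 - 3\right) = 0 + 15 \left(-2 - 3\right) = 0 + 15 \left(-5\right) = 0 - 75 = -75$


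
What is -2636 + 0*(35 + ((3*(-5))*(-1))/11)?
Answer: -2636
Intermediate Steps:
-2636 + 0*(35 + ((3*(-5))*(-1))/11) = -2636 + 0*(35 - 15*(-1)*(1/11)) = -2636 + 0*(35 + 15*(1/11)) = -2636 + 0*(35 + 15/11) = -2636 + 0*(400/11) = -2636 + 0 = -2636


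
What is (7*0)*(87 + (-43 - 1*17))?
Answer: 0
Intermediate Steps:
(7*0)*(87 + (-43 - 1*17)) = 0*(87 + (-43 - 17)) = 0*(87 - 60) = 0*27 = 0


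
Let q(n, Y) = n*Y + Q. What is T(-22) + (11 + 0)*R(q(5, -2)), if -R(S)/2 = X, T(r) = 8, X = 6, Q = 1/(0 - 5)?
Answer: -124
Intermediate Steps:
Q = -⅕ (Q = 1/(-5) = -⅕ ≈ -0.20000)
q(n, Y) = -⅕ + Y*n (q(n, Y) = n*Y - ⅕ = Y*n - ⅕ = -⅕ + Y*n)
R(S) = -12 (R(S) = -2*6 = -12)
T(-22) + (11 + 0)*R(q(5, -2)) = 8 + (11 + 0)*(-12) = 8 + 11*(-12) = 8 - 132 = -124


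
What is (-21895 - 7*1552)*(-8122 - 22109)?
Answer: 990337329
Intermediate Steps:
(-21895 - 7*1552)*(-8122 - 22109) = (-21895 - 10864)*(-30231) = -32759*(-30231) = 990337329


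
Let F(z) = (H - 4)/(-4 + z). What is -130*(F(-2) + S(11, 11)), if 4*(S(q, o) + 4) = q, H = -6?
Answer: -325/6 ≈ -54.167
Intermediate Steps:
S(q, o) = -4 + q/4
F(z) = -10/(-4 + z) (F(z) = (-6 - 4)/(-4 + z) = -10/(-4 + z))
-130*(F(-2) + S(11, 11)) = -130*(-10/(-4 - 2) + (-4 + (1/4)*11)) = -130*(-10/(-6) + (-4 + 11/4)) = -130*(-10*(-1/6) - 5/4) = -130*(5/3 - 5/4) = -130*5/12 = -325/6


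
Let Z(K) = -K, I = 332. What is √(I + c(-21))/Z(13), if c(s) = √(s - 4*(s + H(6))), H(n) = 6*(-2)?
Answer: -√(332 + √111)/13 ≈ -1.4237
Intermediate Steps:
H(n) = -12
c(s) = √(48 - 3*s) (c(s) = √(s - 4*(s - 12)) = √(s - 4*(-12 + s)) = √(s + (48 - 4*s)) = √(48 - 3*s))
√(I + c(-21))/Z(13) = √(332 + √(48 - 3*(-21)))/((-1*13)) = √(332 + √(48 + 63))/(-13) = √(332 + √111)*(-1/13) = -√(332 + √111)/13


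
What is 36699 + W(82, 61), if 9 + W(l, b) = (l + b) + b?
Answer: 36894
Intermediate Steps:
W(l, b) = -9 + l + 2*b (W(l, b) = -9 + ((l + b) + b) = -9 + ((b + l) + b) = -9 + (l + 2*b) = -9 + l + 2*b)
36699 + W(82, 61) = 36699 + (-9 + 82 + 2*61) = 36699 + (-9 + 82 + 122) = 36699 + 195 = 36894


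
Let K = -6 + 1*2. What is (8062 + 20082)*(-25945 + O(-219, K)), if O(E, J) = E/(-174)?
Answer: -21174659064/29 ≈ -7.3016e+8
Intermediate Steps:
K = -4 (K = -6 + 2 = -4)
O(E, J) = -E/174 (O(E, J) = E*(-1/174) = -E/174)
(8062 + 20082)*(-25945 + O(-219, K)) = (8062 + 20082)*(-25945 - 1/174*(-219)) = 28144*(-25945 + 73/58) = 28144*(-1504737/58) = -21174659064/29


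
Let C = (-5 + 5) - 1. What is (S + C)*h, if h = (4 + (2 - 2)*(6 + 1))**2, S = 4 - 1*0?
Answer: 48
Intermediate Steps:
S = 4 (S = 4 + 0 = 4)
h = 16 (h = (4 + 0*7)**2 = (4 + 0)**2 = 4**2 = 16)
C = -1 (C = 0 - 1 = -1)
(S + C)*h = (4 - 1)*16 = 3*16 = 48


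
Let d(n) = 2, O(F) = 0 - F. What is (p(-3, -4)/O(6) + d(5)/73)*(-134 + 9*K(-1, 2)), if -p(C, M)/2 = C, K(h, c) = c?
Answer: 8236/73 ≈ 112.82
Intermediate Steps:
O(F) = -F
p(C, M) = -2*C
(p(-3, -4)/O(6) + d(5)/73)*(-134 + 9*K(-1, 2)) = ((-2*(-3))/((-1*6)) + 2/73)*(-134 + 9*2) = (6/(-6) + 2*(1/73))*(-134 + 18) = (6*(-⅙) + 2/73)*(-116) = (-1 + 2/73)*(-116) = -71/73*(-116) = 8236/73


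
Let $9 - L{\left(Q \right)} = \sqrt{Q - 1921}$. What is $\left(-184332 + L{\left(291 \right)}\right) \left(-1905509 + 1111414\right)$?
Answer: $146369972685 + 794095 i \sqrt{1630} \approx 1.4637 \cdot 10^{11} + 3.206 \cdot 10^{7} i$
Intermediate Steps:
$L{\left(Q \right)} = 9 - \sqrt{-1921 + Q}$ ($L{\left(Q \right)} = 9 - \sqrt{Q - 1921} = 9 - \sqrt{-1921 + Q}$)
$\left(-184332 + L{\left(291 \right)}\right) \left(-1905509 + 1111414\right) = \left(-184332 + \left(9 - \sqrt{-1921 + 291}\right)\right) \left(-1905509 + 1111414\right) = \left(-184332 + \left(9 - \sqrt{-1630}\right)\right) \left(-794095\right) = \left(-184332 + \left(9 - i \sqrt{1630}\right)\right) \left(-794095\right) = \left(-184323 - i \sqrt{1630}\right) \left(-794095\right) = 146369972685 + 794095 i \sqrt{1630}$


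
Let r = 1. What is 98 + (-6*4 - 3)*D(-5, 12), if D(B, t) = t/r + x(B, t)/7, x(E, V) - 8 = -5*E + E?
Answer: -334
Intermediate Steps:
x(E, V) = 8 - 4*E (x(E, V) = 8 + (-5*E + E) = 8 - 4*E)
D(B, t) = 8/7 + t - 4*B/7 (D(B, t) = t/1 + (8 - 4*B)/7 = t*1 + (8 - 4*B)*(⅐) = t + (8/7 - 4*B/7) = 8/7 + t - 4*B/7)
98 + (-6*4 - 3)*D(-5, 12) = 98 + (-6*4 - 3)*(8/7 + 12 - 4/7*(-5)) = 98 + (-24 - 3)*(8/7 + 12 + 20/7) = 98 - 27*16 = 98 - 432 = -334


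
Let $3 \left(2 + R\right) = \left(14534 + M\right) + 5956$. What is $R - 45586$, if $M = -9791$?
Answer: $- \frac{126065}{3} \approx -42022.0$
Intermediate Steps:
$R = \frac{10693}{3}$ ($R = -2 + \frac{\left(14534 - 9791\right) + 5956}{3} = -2 + \frac{4743 + 5956}{3} = -2 + \frac{1}{3} \cdot 10699 = -2 + \frac{10699}{3} = \frac{10693}{3} \approx 3564.3$)
$R - 45586 = \frac{10693}{3} - 45586 = - \frac{126065}{3}$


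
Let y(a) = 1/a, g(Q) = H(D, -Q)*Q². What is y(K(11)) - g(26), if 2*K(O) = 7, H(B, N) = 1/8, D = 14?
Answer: -1179/14 ≈ -84.214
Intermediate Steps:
H(B, N) = ⅛ (H(B, N) = 1*(⅛) = ⅛)
K(O) = 7/2 (K(O) = (½)*7 = 7/2)
g(Q) = Q²/8
y(K(11)) - g(26) = 1/(7/2) - 26²/8 = 2/7 - 676/8 = 2/7 - 1*169/2 = 2/7 - 169/2 = -1179/14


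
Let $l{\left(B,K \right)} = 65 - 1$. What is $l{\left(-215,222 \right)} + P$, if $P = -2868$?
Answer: $-2804$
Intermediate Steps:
$l{\left(B,K \right)} = 64$ ($l{\left(B,K \right)} = 65 - 1 = 64$)
$l{\left(-215,222 \right)} + P = 64 - 2868 = -2804$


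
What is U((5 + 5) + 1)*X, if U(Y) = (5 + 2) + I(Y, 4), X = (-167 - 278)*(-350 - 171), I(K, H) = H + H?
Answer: 3477675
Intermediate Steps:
I(K, H) = 2*H
X = 231845 (X = -445*(-521) = 231845)
U(Y) = 15 (U(Y) = (5 + 2) + 2*4 = 7 + 8 = 15)
U((5 + 5) + 1)*X = 15*231845 = 3477675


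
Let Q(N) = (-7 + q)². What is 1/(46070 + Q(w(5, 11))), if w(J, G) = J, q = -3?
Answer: 1/46170 ≈ 2.1659e-5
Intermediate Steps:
Q(N) = 100 (Q(N) = (-7 - 3)² = (-10)² = 100)
1/(46070 + Q(w(5, 11))) = 1/(46070 + 100) = 1/46170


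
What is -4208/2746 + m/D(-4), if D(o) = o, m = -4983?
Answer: 6833243/5492 ≈ 1244.2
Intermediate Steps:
-4208/2746 + m/D(-4) = -4208/2746 - 4983/(-4) = -4208*1/2746 - 4983*(-¼) = -2104/1373 + 4983/4 = 6833243/5492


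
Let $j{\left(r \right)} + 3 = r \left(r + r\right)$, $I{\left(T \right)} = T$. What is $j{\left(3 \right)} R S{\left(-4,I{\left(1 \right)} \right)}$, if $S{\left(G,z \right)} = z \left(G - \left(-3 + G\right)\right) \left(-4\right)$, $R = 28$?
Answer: $-5040$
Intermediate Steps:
$S{\left(G,z \right)} = - 12 z$ ($S{\left(G,z \right)} = z \left(G - \left(-3 + G\right)\right) \left(-4\right) = z 3 \left(-4\right) = 3 z \left(-4\right) = - 12 z$)
$j{\left(r \right)} = -3 + 2 r^{2}$ ($j{\left(r \right)} = -3 + r \left(r + r\right) = -3 + r 2 r = -3 + 2 r^{2}$)
$j{\left(3 \right)} R S{\left(-4,I{\left(1 \right)} \right)} = \left(-3 + 2 \cdot 3^{2}\right) 28 \left(\left(-12\right) 1\right) = \left(-3 + 2 \cdot 9\right) 28 \left(-12\right) = \left(-3 + 18\right) 28 \left(-12\right) = 15 \cdot 28 \left(-12\right) = 420 \left(-12\right) = -5040$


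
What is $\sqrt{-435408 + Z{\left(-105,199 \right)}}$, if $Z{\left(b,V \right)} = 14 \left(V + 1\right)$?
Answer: $4 i \sqrt{27038} \approx 657.73 i$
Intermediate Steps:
$Z{\left(b,V \right)} = 14 + 14 V$ ($Z{\left(b,V \right)} = 14 \left(1 + V\right) = 14 + 14 V$)
$\sqrt{-435408 + Z{\left(-105,199 \right)}} = \sqrt{-435408 + \left(14 + 14 \cdot 199\right)} = \sqrt{-435408 + \left(14 + 2786\right)} = \sqrt{-435408 + 2800} = \sqrt{-432608} = 4 i \sqrt{27038}$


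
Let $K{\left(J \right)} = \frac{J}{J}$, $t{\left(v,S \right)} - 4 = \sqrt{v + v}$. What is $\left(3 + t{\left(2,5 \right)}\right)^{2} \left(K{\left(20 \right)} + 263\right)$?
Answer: $21384$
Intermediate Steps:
$t{\left(v,S \right)} = 4 + \sqrt{2} \sqrt{v}$ ($t{\left(v,S \right)} = 4 + \sqrt{v + v} = 4 + \sqrt{2 v} = 4 + \sqrt{2} \sqrt{v}$)
$K{\left(J \right)} = 1$
$\left(3 + t{\left(2,5 \right)}\right)^{2} \left(K{\left(20 \right)} + 263\right) = \left(3 + \left(4 + \sqrt{2} \sqrt{2}\right)\right)^{2} \left(1 + 263\right) = \left(3 + \left(4 + 2\right)\right)^{2} \cdot 264 = \left(3 + 6\right)^{2} \cdot 264 = 9^{2} \cdot 264 = 81 \cdot 264 = 21384$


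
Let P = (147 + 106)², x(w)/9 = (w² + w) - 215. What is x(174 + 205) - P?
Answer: 1230236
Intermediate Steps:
x(w) = -1935 + 9*w + 9*w² (x(w) = 9*((w² + w) - 215) = 9*((w + w²) - 215) = 9*(-215 + w + w²) = -1935 + 9*w + 9*w²)
P = 64009 (P = 253² = 64009)
x(174 + 205) - P = (-1935 + 9*(174 + 205) + 9*(174 + 205)²) - 1*64009 = (-1935 + 9*379 + 9*379²) - 64009 = (-1935 + 3411 + 9*143641) - 64009 = (-1935 + 3411 + 1292769) - 64009 = 1294245 - 64009 = 1230236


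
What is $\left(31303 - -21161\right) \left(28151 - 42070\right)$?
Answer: $-730246416$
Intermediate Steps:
$\left(31303 - -21161\right) \left(28151 - 42070\right) = \left(31303 + 21161\right) \left(-13919\right) = 52464 \left(-13919\right) = -730246416$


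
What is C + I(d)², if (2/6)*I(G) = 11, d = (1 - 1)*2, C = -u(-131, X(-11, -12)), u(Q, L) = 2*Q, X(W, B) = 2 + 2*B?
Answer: 1351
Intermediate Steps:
C = 262 (C = -2*(-131) = -1*(-262) = 262)
d = 0 (d = 0*2 = 0)
I(G) = 33 (I(G) = 3*11 = 33)
C + I(d)² = 262 + 33² = 262 + 1089 = 1351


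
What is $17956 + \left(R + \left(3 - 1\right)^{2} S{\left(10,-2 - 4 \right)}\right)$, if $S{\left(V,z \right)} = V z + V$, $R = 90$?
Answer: $17846$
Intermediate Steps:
$S{\left(V,z \right)} = V + V z$
$17956 + \left(R + \left(3 - 1\right)^{2} S{\left(10,-2 - 4 \right)}\right) = 17956 + \left(90 + \left(3 - 1\right)^{2} \cdot 10 \left(1 - 6\right)\right) = 17956 + \left(90 + 2^{2} \cdot 10 \left(1 - 6\right)\right) = 17956 + \left(90 + 4 \cdot 10 \left(-5\right)\right) = 17956 + \left(90 + 4 \left(-50\right)\right) = 17956 + \left(90 - 200\right) = 17956 - 110 = 17846$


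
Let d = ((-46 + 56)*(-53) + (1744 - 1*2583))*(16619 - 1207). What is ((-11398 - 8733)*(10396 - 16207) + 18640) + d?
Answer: 95900853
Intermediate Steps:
d = -21099028 (d = (10*(-53) + (1744 - 2583))*15412 = (-530 - 839)*15412 = -1369*15412 = -21099028)
((-11398 - 8733)*(10396 - 16207) + 18640) + d = ((-11398 - 8733)*(10396 - 16207) + 18640) - 21099028 = (-20131*(-5811) + 18640) - 21099028 = (116981241 + 18640) - 21099028 = 116999881 - 21099028 = 95900853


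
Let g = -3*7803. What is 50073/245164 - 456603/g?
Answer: 2217936799/112530276 ≈ 19.710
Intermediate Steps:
g = -23409
50073/245164 - 456603/g = 50073/245164 - 456603/(-23409) = 50073*(1/245164) - 456603*(-1/23409) = 50073/245164 + 8953/459 = 2217936799/112530276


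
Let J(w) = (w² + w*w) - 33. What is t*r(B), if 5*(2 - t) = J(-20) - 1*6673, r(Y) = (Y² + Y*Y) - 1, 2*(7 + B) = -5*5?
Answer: 4493202/5 ≈ 8.9864e+5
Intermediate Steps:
J(w) = -33 + 2*w² (J(w) = (w² + w²) - 33 = 2*w² - 33 = -33 + 2*w²)
B = -39/2 (B = -7 + (-5*5)/2 = -7 + (½)*(-25) = -7 - 25/2 = -39/2 ≈ -19.500)
r(Y) = -1 + 2*Y² (r(Y) = (Y² + Y²) - 1 = 2*Y² - 1 = -1 + 2*Y²)
t = 5916/5 (t = 2 - ((-33 + 2*(-20)²) - 1*6673)/5 = 2 - ((-33 + 2*400) - 6673)/5 = 2 - ((-33 + 800) - 6673)/5 = 2 - (767 - 6673)/5 = 2 - ⅕*(-5906) = 2 + 5906/5 = 5916/5 ≈ 1183.2)
t*r(B) = 5916*(-1 + 2*(-39/2)²)/5 = 5916*(-1 + 2*(1521/4))/5 = 5916*(-1 + 1521/2)/5 = (5916/5)*(1519/2) = 4493202/5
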